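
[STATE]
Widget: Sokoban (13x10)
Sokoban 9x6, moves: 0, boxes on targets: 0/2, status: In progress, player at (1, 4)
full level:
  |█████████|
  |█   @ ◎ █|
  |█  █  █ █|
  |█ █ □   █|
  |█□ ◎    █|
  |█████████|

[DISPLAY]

█████████    
█   @ ◎ █    
█  █  █ █    
█ █ □   █    
█□ ◎    █    
█████████    
Moves: 0  0/2
             
             
             


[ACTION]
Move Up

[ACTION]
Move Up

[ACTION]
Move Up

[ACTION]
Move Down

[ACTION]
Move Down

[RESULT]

█████████    
█     ◎ █    
█  █  █ █    
█ █ @   █    
█□ ◎□   █    
█████████    
Moves: 2  0/2
             
             
             


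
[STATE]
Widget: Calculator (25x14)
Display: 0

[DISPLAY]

                        0
┌───┬───┬───┬───┐        
│ 7 │ 8 │ 9 │ ÷ │        
├───┼───┼───┼───┤        
│ 4 │ 5 │ 6 │ × │        
├───┼───┼───┼───┤        
│ 1 │ 2 │ 3 │ - │        
├───┼───┼───┼───┤        
│ 0 │ . │ = │ + │        
├───┼───┼───┼───┤        
│ C │ MC│ MR│ M+│        
└───┴───┴───┴───┘        
                         
                         


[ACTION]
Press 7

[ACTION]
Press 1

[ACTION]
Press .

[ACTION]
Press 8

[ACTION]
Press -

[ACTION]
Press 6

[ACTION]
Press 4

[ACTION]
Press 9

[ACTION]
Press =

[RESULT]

                   -577.2
┌───┬───┬───┬───┐        
│ 7 │ 8 │ 9 │ ÷ │        
├───┼───┼───┼───┤        
│ 4 │ 5 │ 6 │ × │        
├───┼───┼───┼───┤        
│ 1 │ 2 │ 3 │ - │        
├───┼───┼───┼───┤        
│ 0 │ . │ = │ + │        
├───┼───┼───┼───┤        
│ C │ MC│ MR│ M+│        
└───┴───┴───┴───┘        
                         
                         


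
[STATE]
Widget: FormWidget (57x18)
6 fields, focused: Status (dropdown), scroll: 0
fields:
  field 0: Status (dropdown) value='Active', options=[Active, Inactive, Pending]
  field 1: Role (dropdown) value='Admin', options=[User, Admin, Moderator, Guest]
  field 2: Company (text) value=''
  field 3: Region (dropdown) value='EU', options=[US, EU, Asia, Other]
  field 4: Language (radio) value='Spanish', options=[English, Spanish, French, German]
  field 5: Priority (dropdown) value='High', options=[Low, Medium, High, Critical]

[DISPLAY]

> Status:     [Active                                  ▼]
  Role:       [Admin                                   ▼]
  Company:    [                                         ]
  Region:     [EU                                      ▼]
  Language:   ( ) English  (●) Spanish  ( ) French  ( ) G
  Priority:   [High                                    ▼]
                                                         
                                                         
                                                         
                                                         
                                                         
                                                         
                                                         
                                                         
                                                         
                                                         
                                                         
                                                         


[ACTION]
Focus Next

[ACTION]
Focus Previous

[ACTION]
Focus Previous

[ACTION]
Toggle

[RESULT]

  Status:     [Active                                  ▼]
  Role:       [Admin                                   ▼]
  Company:    [                                         ]
  Region:     [EU                                      ▼]
  Language:   ( ) English  (●) Spanish  ( ) French  ( ) G
> Priority:   [High                                    ▼]
                                                         
                                                         
                                                         
                                                         
                                                         
                                                         
                                                         
                                                         
                                                         
                                                         
                                                         
                                                         


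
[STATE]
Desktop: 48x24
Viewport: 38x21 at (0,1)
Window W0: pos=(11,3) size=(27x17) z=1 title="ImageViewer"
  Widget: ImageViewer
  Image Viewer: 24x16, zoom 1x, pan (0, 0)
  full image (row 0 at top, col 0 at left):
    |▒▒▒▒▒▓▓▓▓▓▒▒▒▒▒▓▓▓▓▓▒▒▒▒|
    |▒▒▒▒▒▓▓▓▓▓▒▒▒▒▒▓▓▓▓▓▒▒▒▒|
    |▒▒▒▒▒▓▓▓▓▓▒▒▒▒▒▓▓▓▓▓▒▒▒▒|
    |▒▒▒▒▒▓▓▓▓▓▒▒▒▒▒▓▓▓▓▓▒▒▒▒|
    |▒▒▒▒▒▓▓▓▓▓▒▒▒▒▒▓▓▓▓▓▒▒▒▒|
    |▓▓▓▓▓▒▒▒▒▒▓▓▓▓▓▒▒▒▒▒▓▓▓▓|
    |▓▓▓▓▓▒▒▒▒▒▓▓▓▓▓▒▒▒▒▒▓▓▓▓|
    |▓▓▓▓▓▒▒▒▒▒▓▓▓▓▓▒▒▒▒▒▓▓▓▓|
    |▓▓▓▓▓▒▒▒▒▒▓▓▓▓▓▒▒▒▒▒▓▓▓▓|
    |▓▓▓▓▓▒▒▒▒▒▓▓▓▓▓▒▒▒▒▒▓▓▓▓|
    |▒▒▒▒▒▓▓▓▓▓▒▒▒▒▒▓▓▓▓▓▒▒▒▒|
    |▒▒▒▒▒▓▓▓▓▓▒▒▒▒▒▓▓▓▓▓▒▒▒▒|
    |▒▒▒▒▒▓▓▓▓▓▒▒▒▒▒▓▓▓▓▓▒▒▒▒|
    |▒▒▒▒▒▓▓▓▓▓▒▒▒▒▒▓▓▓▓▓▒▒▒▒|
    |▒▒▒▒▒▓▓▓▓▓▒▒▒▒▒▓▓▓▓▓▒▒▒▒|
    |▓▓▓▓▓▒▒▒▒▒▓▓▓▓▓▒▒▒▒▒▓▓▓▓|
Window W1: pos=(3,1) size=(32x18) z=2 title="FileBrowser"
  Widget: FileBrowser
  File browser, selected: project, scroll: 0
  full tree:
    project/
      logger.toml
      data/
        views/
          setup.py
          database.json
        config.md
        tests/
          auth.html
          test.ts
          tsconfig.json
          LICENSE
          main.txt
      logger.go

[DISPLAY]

   ┏━━━━━━━━━━━━━━━━━━━━━━━━━━━━━━┓   
   ┃ FileBrowser                  ┃   
   ┠──────────────────────────────┨━━┓
   ┃> [-] project/                ┃  ┃
   ┃    logger.toml               ┃──┨
   ┃    [+] data/                 ┃▒ ┃
   ┃    logger.go                 ┃▒ ┃
   ┃                              ┃▒ ┃
   ┃                              ┃▒ ┃
   ┃                              ┃▒ ┃
   ┃                              ┃▓ ┃
   ┃                              ┃▓ ┃
   ┃                              ┃▓ ┃
   ┃                              ┃▓ ┃
   ┃                              ┃▓ ┃
   ┃                              ┃▒ ┃
   ┃                              ┃▒ ┃
   ┗━━━━━━━━━━━━━━━━━━━━━━━━━━━━━━┛▒ ┃
           ┗━━━━━━━━━━━━━━━━━━━━━━━━━┛
                                      
                                      


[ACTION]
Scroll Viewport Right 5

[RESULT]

━━━━━━━━━━━━━━━━━━━━━━━━━━━━━┓        
FileBrowser                  ┃        
─────────────────────────────┨━━┓     
 [-] project/                ┃  ┃     
   logger.toml               ┃──┨     
   [+] data/                 ┃▒ ┃     
   logger.go                 ┃▒ ┃     
                             ┃▒ ┃     
                             ┃▒ ┃     
                             ┃▒ ┃     
                             ┃▓ ┃     
                             ┃▓ ┃     
                             ┃▓ ┃     
                             ┃▓ ┃     
                             ┃▓ ┃     
                             ┃▒ ┃     
                             ┃▒ ┃     
━━━━━━━━━━━━━━━━━━━━━━━━━━━━━┛▒ ┃     
      ┗━━━━━━━━━━━━━━━━━━━━━━━━━┛     
                                      
                                      


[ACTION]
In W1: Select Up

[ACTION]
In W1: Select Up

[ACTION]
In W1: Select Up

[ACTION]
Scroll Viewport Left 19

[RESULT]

   ┏━━━━━━━━━━━━━━━━━━━━━━━━━━━━━━┓   
   ┃ FileBrowser                  ┃   
   ┠──────────────────────────────┨━━┓
   ┃> [-] project/                ┃  ┃
   ┃    logger.toml               ┃──┨
   ┃    [+] data/                 ┃▒ ┃
   ┃    logger.go                 ┃▒ ┃
   ┃                              ┃▒ ┃
   ┃                              ┃▒ ┃
   ┃                              ┃▒ ┃
   ┃                              ┃▓ ┃
   ┃                              ┃▓ ┃
   ┃                              ┃▓ ┃
   ┃                              ┃▓ ┃
   ┃                              ┃▓ ┃
   ┃                              ┃▒ ┃
   ┃                              ┃▒ ┃
   ┗━━━━━━━━━━━━━━━━━━━━━━━━━━━━━━┛▒ ┃
           ┗━━━━━━━━━━━━━━━━━━━━━━━━━┛
                                      
                                      


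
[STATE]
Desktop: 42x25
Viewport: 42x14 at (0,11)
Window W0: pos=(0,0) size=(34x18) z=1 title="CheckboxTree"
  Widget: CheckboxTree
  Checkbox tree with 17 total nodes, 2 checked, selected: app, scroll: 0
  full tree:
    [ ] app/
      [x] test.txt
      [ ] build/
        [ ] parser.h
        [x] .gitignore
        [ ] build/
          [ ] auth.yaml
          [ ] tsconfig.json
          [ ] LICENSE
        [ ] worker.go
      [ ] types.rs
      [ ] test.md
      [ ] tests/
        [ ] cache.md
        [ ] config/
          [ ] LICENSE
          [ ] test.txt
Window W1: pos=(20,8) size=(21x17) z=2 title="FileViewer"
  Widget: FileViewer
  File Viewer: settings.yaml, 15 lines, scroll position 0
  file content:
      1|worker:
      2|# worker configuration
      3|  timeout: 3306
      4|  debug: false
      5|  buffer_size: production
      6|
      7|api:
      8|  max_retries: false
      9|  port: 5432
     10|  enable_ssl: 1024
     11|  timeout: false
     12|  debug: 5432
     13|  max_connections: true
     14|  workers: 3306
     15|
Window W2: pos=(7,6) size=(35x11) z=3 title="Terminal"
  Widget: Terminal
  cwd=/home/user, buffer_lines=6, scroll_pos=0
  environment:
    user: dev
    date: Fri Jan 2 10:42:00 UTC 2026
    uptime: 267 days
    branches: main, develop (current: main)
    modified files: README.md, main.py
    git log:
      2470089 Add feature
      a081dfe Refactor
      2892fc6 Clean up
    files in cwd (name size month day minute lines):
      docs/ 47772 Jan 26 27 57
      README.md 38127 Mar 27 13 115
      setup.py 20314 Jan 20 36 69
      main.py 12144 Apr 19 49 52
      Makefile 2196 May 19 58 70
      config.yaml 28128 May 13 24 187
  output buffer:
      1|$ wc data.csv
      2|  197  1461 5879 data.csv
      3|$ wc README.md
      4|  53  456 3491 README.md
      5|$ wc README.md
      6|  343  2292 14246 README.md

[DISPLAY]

┃      ┃$ wc README.md                   ┃
┃     [┃  53  456 3491 README.md         ┃
┃   [ ]┃$ wc README.md                   ┃
┃   [ ]┃  343  2292 14246 README.md      ┃
┃   [ ]┃$ █                              ┃
┃     [┗━━━━━━━━━━━━━━━━━━━━━━━━━━━━━━━━━┛
┗━━━━━━━━━━━━━━━━━━━┃api:              ░┃ 
                    ┃  max_retries: fal░┃ 
                    ┃  port: 5432      ░┃ 
                    ┃  enable_ssl: 1024░┃ 
                    ┃  timeout: false  ░┃ 
                    ┃  debug: 5432     ░┃ 
                    ┃  max_connections:▼┃ 
                    ┗━━━━━━━━━━━━━━━━━━━┛ 


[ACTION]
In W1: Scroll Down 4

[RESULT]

┃      ┃$ wc README.md                   ┃
┃     [┃  53  456 3491 README.md         ┃
┃   [ ]┃$ wc README.md                   ┃
┃   [ ]┃  343  2292 14246 README.md      ┃
┃   [ ]┃$ █                              ┃
┃     [┗━━━━━━━━━━━━━━━━━━━━━━━━━━━━━━━━━┛
┗━━━━━━━━━━━━━━━━━━━┃  port: 5432      ░┃ 
                    ┃  enable_ssl: 1024░┃ 
                    ┃  timeout: false  ░┃ 
                    ┃  debug: 5432     ░┃ 
                    ┃  max_connections:░┃ 
                    ┃  workers: 3306   █┃ 
                    ┃                  ▼┃ 
                    ┗━━━━━━━━━━━━━━━━━━━┛ 


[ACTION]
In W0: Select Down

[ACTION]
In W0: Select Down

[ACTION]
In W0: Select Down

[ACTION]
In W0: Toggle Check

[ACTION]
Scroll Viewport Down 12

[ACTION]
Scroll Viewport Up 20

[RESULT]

┏━━━━━━━━━━━━━━━━━━━━━━━━━━━━━━━━┓        
┃ CheckboxTree                   ┃        
┠────────────────────────────────┨        
┃ [-] app/                       ┃        
┃   [x] test.txt                 ┃        
┃   [-] build/                   ┃        
┃>    [┏━━━━━━━━━━━━━━━━━━━━━━━━━━━━━━━━━┓
┃     [┃ Terminal                        ┃
┃     [┠─────────────────────────────────┨
┃      ┃$ wc data.csv                    ┃
┃      ┃  197  1461 5879 data.csv        ┃
┃      ┃$ wc README.md                   ┃
┃     [┃  53  456 3491 README.md         ┃
┃   [ ]┃$ wc README.md                   ┃


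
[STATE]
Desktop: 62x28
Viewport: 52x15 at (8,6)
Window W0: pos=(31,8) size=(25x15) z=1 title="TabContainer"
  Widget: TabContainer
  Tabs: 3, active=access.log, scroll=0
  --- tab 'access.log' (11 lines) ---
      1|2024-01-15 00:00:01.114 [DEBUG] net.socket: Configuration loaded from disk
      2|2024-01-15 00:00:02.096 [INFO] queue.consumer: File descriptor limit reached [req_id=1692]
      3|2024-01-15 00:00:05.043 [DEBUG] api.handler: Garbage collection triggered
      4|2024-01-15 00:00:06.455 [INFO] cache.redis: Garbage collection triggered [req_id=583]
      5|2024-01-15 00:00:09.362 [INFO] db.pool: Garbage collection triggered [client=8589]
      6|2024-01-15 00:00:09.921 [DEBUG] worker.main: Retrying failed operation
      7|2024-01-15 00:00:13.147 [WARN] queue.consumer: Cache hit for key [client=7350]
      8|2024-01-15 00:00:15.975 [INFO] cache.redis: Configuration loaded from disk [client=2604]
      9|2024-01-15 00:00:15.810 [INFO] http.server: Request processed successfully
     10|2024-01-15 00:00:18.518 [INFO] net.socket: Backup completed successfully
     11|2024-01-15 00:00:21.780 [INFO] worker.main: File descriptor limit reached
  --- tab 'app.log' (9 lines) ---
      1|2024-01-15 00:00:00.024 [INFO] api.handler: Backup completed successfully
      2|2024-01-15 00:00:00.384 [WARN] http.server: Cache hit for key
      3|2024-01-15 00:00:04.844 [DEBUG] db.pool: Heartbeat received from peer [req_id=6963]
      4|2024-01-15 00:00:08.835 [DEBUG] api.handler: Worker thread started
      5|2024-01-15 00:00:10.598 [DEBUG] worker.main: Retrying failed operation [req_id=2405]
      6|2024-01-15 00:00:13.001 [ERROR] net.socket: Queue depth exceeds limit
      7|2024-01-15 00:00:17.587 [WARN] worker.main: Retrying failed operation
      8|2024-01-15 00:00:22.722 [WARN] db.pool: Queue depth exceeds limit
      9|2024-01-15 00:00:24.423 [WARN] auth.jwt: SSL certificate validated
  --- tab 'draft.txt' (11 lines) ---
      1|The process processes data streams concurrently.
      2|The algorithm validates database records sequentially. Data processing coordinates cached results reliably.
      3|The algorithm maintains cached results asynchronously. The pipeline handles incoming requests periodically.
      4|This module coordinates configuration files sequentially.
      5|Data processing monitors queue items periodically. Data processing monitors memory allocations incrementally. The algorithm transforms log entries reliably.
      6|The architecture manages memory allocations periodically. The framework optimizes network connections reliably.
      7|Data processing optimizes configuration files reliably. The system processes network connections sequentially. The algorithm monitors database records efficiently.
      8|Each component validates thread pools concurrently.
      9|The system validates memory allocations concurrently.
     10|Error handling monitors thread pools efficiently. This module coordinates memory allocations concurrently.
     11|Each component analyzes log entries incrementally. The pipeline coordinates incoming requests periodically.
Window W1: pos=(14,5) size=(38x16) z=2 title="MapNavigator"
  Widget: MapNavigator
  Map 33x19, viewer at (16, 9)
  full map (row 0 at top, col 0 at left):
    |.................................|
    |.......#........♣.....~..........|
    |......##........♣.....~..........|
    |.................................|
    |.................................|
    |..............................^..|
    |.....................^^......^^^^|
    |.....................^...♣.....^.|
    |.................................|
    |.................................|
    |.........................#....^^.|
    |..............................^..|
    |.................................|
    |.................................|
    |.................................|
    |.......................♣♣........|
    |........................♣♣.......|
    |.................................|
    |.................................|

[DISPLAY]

      ┃ MapNavigator                       ┃        
      ┠────────────────────────────────────┨        
      ┃  ................................. ┃━━━┓    
      ┃  ................................. ┃   ┃    
      ┃  ..............................^.. ┃───┨    
      ┃  .....................^^......^^^^ ┃g │┃    
      ┃  .....................^...♣.....^. ┃───┃    
      ┃  ................................. ┃114┃    
      ┃  ................@................ ┃096┃    
      ┃  .........................#....^^. ┃043┃    
      ┃  ..............................^.. ┃455┃    
      ┃  ................................. ┃362┃    
      ┃  ................................. ┃921┃    
      ┃  ................................. ┃147┃    
      ┗━━━━━━━━━━━━━━━━━━━━━━━━━━━━━━━━━━━━┛975┃    


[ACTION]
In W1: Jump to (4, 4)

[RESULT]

      ┃ MapNavigator                       ┃        
      ┠────────────────────────────────────┨        
      ┃                                    ┃━━━┓    
      ┃                                    ┃   ┃    
      ┃              ......................┃───┨    
      ┃              .......#........♣.....┃g │┃    
      ┃              ......##........♣.....┃───┃    
      ┃              ......................┃114┃    
      ┃              ....@.................┃096┃    
      ┃              ......................┃043┃    
      ┃              .....................^┃455┃    
      ┃              .....................^┃362┃    
      ┃              ......................┃921┃    
      ┃              ......................┃147┃    
      ┗━━━━━━━━━━━━━━━━━━━━━━━━━━━━━━━━━━━━┛975┃    


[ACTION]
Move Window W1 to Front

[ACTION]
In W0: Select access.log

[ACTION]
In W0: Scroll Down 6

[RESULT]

      ┃ MapNavigator                       ┃        
      ┠────────────────────────────────────┨        
      ┃                                    ┃━━━┓    
      ┃                                    ┃   ┃    
      ┃              ......................┃───┨    
      ┃              .......#........♣.....┃g │┃    
      ┃              ......##........♣.....┃───┃    
      ┃              ......................┃147┃    
      ┃              ....@.................┃975┃    
      ┃              ......................┃810┃    
      ┃              .....................^┃518┃    
      ┃              .....................^┃780┃    
      ┃              ......................┃   ┃    
      ┃              ......................┃   ┃    
      ┗━━━━━━━━━━━━━━━━━━━━━━━━━━━━━━━━━━━━┛   ┃    


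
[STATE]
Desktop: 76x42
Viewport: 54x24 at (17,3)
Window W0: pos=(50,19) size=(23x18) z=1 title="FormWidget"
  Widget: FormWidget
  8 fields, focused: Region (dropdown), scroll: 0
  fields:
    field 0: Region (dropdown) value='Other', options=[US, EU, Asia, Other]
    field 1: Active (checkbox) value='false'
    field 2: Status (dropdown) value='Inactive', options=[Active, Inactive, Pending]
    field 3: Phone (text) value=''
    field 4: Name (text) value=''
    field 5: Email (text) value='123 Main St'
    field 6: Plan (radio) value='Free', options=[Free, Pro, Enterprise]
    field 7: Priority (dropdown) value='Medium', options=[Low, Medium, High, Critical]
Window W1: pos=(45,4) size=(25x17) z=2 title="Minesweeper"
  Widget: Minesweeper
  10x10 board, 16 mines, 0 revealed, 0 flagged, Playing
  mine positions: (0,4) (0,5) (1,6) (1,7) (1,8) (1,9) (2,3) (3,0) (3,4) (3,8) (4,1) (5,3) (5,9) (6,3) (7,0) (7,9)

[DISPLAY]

                                                      
                            ┏━━━━━━━━━━━━━━━━━━━━━━━┓ 
                            ┃ Minesweeper           ┃ 
                            ┠───────────────────────┨ 
                            ┃■■■■■■■■■■             ┃ 
                            ┃■■■■■■■■■■             ┃ 
                            ┃■■■■■■■■■■             ┃ 
                            ┃■■■■■■■■■■             ┃ 
                            ┃■■■■■■■■■■             ┃ 
                            ┃■■■■■■■■■■             ┃ 
                            ┃■■■■■■■■■■             ┃ 
                            ┃■■■■■■■■■■             ┃ 
                            ┃■■■■■■■■■■             ┃ 
                            ┃■■■■■■■■■■             ┃ 
                            ┃                       ┃ 
                            ┃                       ┃ 
                            ┃                       ┃━
                            ┗━━━━━━━━━━━━━━━━━━━━━━━┛ 
                                 ┠────────────────────
                                 ┃> Region:     [Othe▼
                                 ┃  Active:     [ ]   
                                 ┃  Status:     [Inac▼
                                 ┃  Phone:      [     
                                 ┃  Name:       [     


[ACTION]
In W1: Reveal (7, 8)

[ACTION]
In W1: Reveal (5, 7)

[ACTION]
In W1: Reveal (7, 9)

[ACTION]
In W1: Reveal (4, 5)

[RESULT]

                                                      
                            ┏━━━━━━━━━━━━━━━━━━━━━━━┓ 
                            ┃ Minesweeper           ┃ 
                            ┠───────────────────────┨ 
                            ┃■■■■✹✹■■■■             ┃ 
                            ┃■■■■■■✹✹✹✹             ┃ 
                            ┃■■■✹■224■■             ┃ 
                            ┃✹■■■✹1 1✹■             ┃ 
                            ┃■✹■■21 12■             ┃ 
                            ┃■■■✹2   1✹             ┃ 
                            ┃■■■✹2   2■             ┃ 
                            ┃✹1111   1✹             ┃ 
                            ┃11      11             ┃ 
                            ┃                       ┃ 
                            ┃                       ┃ 
                            ┃                       ┃ 
                            ┃                       ┃━
                            ┗━━━━━━━━━━━━━━━━━━━━━━━┛ 
                                 ┠────────────────────
                                 ┃> Region:     [Othe▼
                                 ┃  Active:     [ ]   
                                 ┃  Status:     [Inac▼
                                 ┃  Phone:      [     
                                 ┃  Name:       [     


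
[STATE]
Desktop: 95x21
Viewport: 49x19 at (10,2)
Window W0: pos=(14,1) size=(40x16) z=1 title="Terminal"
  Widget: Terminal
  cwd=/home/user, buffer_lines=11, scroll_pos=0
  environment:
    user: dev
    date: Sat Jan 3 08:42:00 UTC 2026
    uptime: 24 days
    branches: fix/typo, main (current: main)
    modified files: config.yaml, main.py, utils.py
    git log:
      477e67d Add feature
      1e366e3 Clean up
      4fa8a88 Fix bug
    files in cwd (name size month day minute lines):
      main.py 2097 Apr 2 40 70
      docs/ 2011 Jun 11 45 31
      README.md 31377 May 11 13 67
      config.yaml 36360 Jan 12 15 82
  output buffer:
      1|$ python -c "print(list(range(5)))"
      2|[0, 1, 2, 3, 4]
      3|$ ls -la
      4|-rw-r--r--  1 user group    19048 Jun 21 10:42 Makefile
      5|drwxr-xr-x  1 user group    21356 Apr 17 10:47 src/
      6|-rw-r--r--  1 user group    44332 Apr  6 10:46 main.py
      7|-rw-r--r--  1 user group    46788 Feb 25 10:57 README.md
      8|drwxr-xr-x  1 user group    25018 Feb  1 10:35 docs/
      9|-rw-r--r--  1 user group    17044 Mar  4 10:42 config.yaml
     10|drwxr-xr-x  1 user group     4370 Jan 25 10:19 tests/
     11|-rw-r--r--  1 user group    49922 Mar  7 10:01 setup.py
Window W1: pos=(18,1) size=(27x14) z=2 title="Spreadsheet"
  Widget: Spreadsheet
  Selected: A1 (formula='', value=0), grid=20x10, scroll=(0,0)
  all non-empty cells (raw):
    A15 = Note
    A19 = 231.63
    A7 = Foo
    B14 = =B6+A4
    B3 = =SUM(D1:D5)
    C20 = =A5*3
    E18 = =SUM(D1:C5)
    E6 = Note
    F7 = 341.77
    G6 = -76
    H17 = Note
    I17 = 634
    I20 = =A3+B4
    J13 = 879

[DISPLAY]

    ┃ Te┃ Spreadsheet             ┃        ┃     
    ┠───┠─────────────────────────┨────────┨     
    ┃$ p┃A1:                      ┃5)))"   ┃     
    ┃[0,┃       A       B       C ┃        ┃     
    ┃$ l┃-------------------------┃        ┃     
    ┃-rw┃  1      [0]       0     ┃048 Jun ┃     
    ┃drw┃  2        0       0     ┃356 Apr ┃     
    ┃-rw┃  3        0       0     ┃332 Apr ┃     
    ┃-rw┃  4        0       0     ┃788 Feb ┃     
    ┃drw┃  5        0       0     ┃018 Feb ┃     
    ┃-rw┃  6        0       0     ┃044 Mar ┃     
    ┃drw┃  7 Foo            0     ┃370 Jan ┃     
    ┃-rw┗━━━━━━━━━━━━━━━━━━━━━━━━━┛922 Mar ┃     
    ┃$ █                                   ┃     
    ┗━━━━━━━━━━━━━━━━━━━━━━━━━━━━━━━━━━━━━━┛     
                                                 
                                                 
                                                 
                                                 


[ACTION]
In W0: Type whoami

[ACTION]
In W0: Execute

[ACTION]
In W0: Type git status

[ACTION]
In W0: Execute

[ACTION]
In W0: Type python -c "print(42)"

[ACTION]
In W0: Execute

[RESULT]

    ┃ Te┃ Spreadsheet             ┃        ┃     
    ┠───┠─────────────────────────┨────────┨     
    ┃$ w┃A1:                      ┃        ┃     
    ┃dev┃       A       B       C ┃        ┃     
    ┃$ g┃-------------------------┃        ┃     
    ┃On ┃  1      [0]       0     ┃        ┃     
    ┃Cha┃  2        0       0     ┃        ┃     
    ┃   ┃  3        0       0     ┃        ┃     
    ┃   ┃  4        0       0     ┃l       ┃     
    ┃   ┃  5        0       0     ┃        ┃     
    ┃   ┃  6        0       0     ┃        ┃     
    ┃$ p┃  7 Foo            0     ┃        ┃     
    ┃42 ┗━━━━━━━━━━━━━━━━━━━━━━━━━┛        ┃     
    ┃$ █                                   ┃     
    ┗━━━━━━━━━━━━━━━━━━━━━━━━━━━━━━━━━━━━━━┛     
                                                 
                                                 
                                                 
                                                 


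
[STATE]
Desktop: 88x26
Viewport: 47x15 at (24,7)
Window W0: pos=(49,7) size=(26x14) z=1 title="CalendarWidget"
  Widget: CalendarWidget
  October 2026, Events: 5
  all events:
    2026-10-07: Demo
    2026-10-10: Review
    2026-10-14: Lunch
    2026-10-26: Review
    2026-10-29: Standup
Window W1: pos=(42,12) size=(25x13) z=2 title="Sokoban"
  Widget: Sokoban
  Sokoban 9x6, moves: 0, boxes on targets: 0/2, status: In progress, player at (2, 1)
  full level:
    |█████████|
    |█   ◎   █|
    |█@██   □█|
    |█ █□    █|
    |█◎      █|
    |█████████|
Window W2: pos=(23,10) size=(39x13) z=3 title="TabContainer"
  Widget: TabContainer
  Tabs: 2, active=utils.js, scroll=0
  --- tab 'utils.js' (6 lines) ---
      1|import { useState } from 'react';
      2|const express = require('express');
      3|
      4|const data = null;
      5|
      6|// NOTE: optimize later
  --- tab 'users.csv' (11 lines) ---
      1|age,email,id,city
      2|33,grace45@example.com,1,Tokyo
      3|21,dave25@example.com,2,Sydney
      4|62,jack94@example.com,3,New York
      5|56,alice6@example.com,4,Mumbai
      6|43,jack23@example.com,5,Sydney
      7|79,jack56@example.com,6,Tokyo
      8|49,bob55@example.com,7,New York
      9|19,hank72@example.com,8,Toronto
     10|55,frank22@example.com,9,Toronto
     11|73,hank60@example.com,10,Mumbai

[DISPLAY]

                         ┏━━━━━━━━━━━━━━━━━━━━━
                         ┃ CalendarWidget      
                         ┠─────────────────────
━━━━━━━━━━━━━━━━━━━━━━━━━━━━━━━━━━━━━┓r 2026   
 TabContainer                        ┃Fr Sa Su 
─────────────────────────────────────┨━━━━┓  4 
[utils.js]│ users.csv                ┃    ┃0* 1
─────────────────────────────────────┃────┨7 18
import { useState } from 'react';    ┃    ┃ 25 
const express = require('express');  ┃    ┃31  
                                     ┃    ┃    
const data = null;                   ┃    ┃    
                                     ┃    ┃    
// NOTE: optimize later              ┃    ┃━━━━
                                     ┃    ┃    


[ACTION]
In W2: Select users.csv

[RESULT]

                         ┏━━━━━━━━━━━━━━━━━━━━━
                         ┃ CalendarWidget      
                         ┠─────────────────────
━━━━━━━━━━━━━━━━━━━━━━━━━━━━━━━━━━━━━┓r 2026   
 TabContainer                        ┃Fr Sa Su 
─────────────────────────────────────┨━━━━┓  4 
 utils.js │[users.csv]               ┃    ┃0* 1
─────────────────────────────────────┃────┨7 18
age,email,id,city                    ┃    ┃ 25 
33,grace45@example.com,1,Tokyo       ┃    ┃31  
21,dave25@example.com,2,Sydney       ┃    ┃    
62,jack94@example.com,3,New York     ┃    ┃    
56,alice6@example.com,4,Mumbai       ┃    ┃    
43,jack23@example.com,5,Sydney       ┃    ┃━━━━
79,jack56@example.com,6,Tokyo        ┃    ┃    


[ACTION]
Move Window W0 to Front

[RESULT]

                         ┏━━━━━━━━━━━━━━━━━━━━━
                         ┃ CalendarWidget      
                         ┠─────────────────────
━━━━━━━━━━━━━━━━━━━━━━━━━┃      October 2026   
 TabContainer            ┃Mo Tu We Th Fr Sa Su 
─────────────────────────┃          1  2  3  4 
 utils.js │[users.csv]   ┃ 5  6  7*  8  9 10* 1
─────────────────────────┃12 13 14* 15 16 17 18
age,email,id,city        ┃19 20 21 22 23 24 25 
33,grace45@example.com,1,┃26* 27 28 29* 30 31  
21,dave25@example.com,2,S┃                     
62,jack94@example.com,3,N┃                     
56,alice6@example.com,4,M┃                     
43,jack23@example.com,5,S┗━━━━━━━━━━━━━━━━━━━━━
79,jack56@example.com,6,Tokyo        ┃    ┃    


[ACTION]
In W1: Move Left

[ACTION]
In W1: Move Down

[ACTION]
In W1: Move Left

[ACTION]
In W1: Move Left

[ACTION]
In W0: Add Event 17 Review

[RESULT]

                         ┏━━━━━━━━━━━━━━━━━━━━━
                         ┃ CalendarWidget      
                         ┠─────────────────────
━━━━━━━━━━━━━━━━━━━━━━━━━┃      October 2026   
 TabContainer            ┃Mo Tu We Th Fr Sa Su 
─────────────────────────┃          1  2  3  4 
 utils.js │[users.csv]   ┃ 5  6  7*  8  9 10* 1
─────────────────────────┃12 13 14* 15 16 17* 1
age,email,id,city        ┃19 20 21 22 23 24 25 
33,grace45@example.com,1,┃26* 27 28 29* 30 31  
21,dave25@example.com,2,S┃                     
62,jack94@example.com,3,N┃                     
56,alice6@example.com,4,M┃                     
43,jack23@example.com,5,S┗━━━━━━━━━━━━━━━━━━━━━
79,jack56@example.com,6,Tokyo        ┃    ┃    


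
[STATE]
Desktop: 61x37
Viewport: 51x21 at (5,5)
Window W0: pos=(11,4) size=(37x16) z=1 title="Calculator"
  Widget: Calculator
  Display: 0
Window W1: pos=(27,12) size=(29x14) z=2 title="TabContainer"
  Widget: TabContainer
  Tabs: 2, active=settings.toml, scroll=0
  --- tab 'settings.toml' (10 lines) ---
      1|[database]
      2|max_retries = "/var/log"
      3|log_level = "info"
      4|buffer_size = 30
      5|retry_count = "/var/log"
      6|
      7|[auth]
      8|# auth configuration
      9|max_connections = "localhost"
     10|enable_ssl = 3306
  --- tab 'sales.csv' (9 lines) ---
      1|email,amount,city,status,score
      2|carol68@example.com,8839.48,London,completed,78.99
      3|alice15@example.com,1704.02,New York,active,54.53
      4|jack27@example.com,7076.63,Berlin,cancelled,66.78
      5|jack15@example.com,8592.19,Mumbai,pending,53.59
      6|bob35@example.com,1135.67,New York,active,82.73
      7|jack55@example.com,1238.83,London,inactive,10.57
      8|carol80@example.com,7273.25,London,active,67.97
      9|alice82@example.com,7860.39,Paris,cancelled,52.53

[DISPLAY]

      ┃ Calculator                        ┃        
      ┠───────────────────────────────────┨        
      ┃                                  0┃        
      ┃┌───┬───┬───┬───┐                  ┃        
      ┃│ 7 │ 8 │ 9 │ ÷ │                  ┃        
      ┃├───┼───┼───┼───┤                  ┃        
      ┃│ 4 │ 5 │ 6 │ × │                  ┃        
      ┃├───┼───┼───┼──┏━━━━━━━━━━━━━━━━━━━━━━━━━━━┓
      ┃│ 1 │ 2 │ 3 │ -┃ TabContainer              ┃
      ┃├───┼───┼───┼──┠───────────────────────────┨
      ┃│ 0 │ . │ = │ +┃[settings.toml]│ sales.csv ┃
      ┃├───┼───┼───┼──┃───────────────────────────┃
      ┃│ C │ MC│ MR│ M┃[database]                 ┃
      ┃└───┴───┴───┴──┃max_retries = "/var/log"   ┃
      ┗━━━━━━━━━━━━━━━┃log_level = "info"         ┃
                      ┃buffer_size = 30           ┃
                      ┃retry_count = "/var/log"   ┃
                      ┃                           ┃
                      ┃[auth]                     ┃
                      ┃# auth configuration       ┃
                      ┗━━━━━━━━━━━━━━━━━━━━━━━━━━━┛


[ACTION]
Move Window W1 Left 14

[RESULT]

      ┃ Calculator                        ┃        
      ┠───────────────────────────────────┨        
      ┃                                  0┃        
      ┃┌───┬───┬───┬───┐                  ┃        
      ┃│ 7 │ 8 │ 9 │ ÷ │                  ┃        
      ┃├───┼───┼───┼───┤                  ┃        
      ┃│ 4 │ 5 │ 6 │ × │                  ┃        
      ┃├┏━━━━━━━━━━━━━━━━━━━━━━━━━━━┓     ┃        
      ┃│┃ TabContainer              ┃     ┃        
      ┃├┠───────────────────────────┨     ┃        
      ┃│┃[settings.toml]│ sales.csv ┃     ┃        
      ┃├┃───────────────────────────┃     ┃        
      ┃│┃[database]                 ┃     ┃        
      ┃└┃max_retries = "/var/log"   ┃     ┃        
      ┗━┃log_level = "info"         ┃━━━━━┛        
        ┃buffer_size = 30           ┃              
        ┃retry_count = "/var/log"   ┃              
        ┃                           ┃              
        ┃[auth]                     ┃              
        ┃# auth configuration       ┃              
        ┗━━━━━━━━━━━━━━━━━━━━━━━━━━━┛              


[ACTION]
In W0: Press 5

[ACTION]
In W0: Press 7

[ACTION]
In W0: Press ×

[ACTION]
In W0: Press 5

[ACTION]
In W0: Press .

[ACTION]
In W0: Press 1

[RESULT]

      ┃ Calculator                        ┃        
      ┠───────────────────────────────────┨        
      ┃                                5.1┃        
      ┃┌───┬───┬───┬───┐                  ┃        
      ┃│ 7 │ 8 │ 9 │ ÷ │                  ┃        
      ┃├───┼───┼───┼───┤                  ┃        
      ┃│ 4 │ 5 │ 6 │ × │                  ┃        
      ┃├┏━━━━━━━━━━━━━━━━━━━━━━━━━━━┓     ┃        
      ┃│┃ TabContainer              ┃     ┃        
      ┃├┠───────────────────────────┨     ┃        
      ┃│┃[settings.toml]│ sales.csv ┃     ┃        
      ┃├┃───────────────────────────┃     ┃        
      ┃│┃[database]                 ┃     ┃        
      ┃└┃max_retries = "/var/log"   ┃     ┃        
      ┗━┃log_level = "info"         ┃━━━━━┛        
        ┃buffer_size = 30           ┃              
        ┃retry_count = "/var/log"   ┃              
        ┃                           ┃              
        ┃[auth]                     ┃              
        ┃# auth configuration       ┃              
        ┗━━━━━━━━━━━━━━━━━━━━━━━━━━━┛              
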